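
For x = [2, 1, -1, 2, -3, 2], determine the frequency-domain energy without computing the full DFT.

Parseval: Σ|x[n]|² = (1/N)Σ|X[k]|², so Σ|X[k]|² = N·Σ|x[n]|² = 6·23.0000

Σ|X[k]|² = N·Σ|x[n]|² = 6·23.0000 = 138.0000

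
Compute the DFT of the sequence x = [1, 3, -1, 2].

X[k] = Σ(n=0 to 3) x[n] · ω_4^(nk)
where ω_4 = e^(-2πi/4)

Computing each X[k]:
X[0] = 5
X[1] = 2-1i
X[2] = -5
X[3] = 2+1i

X = [5, 2-1i, -5, 2+1i]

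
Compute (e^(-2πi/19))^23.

Since ω_19^19 = 1, powers reduce modulo 19.
23 mod 19 = 4
So ω_19^23 = ω_19^4 = e^(-2πi·4/19)

ω_19^23 = ω_19^4 = 0.2455-0.9694i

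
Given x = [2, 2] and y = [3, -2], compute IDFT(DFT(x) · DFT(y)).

(x ⊛ y)[n] = Σ(m=0 to 1) x[m] · y[(n-m) mod 2]

Computing each output sample:
(x ⊛ y)[0] = 2
(x ⊛ y)[1] = 2

x ⊛ y = [2, 2]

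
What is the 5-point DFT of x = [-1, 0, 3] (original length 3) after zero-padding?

Original 3-point DFT: [2, -2.5000+2.5981i, -2.5000-2.5981i]
Zero-padded 5-point DFT provides frequency interpolation.

DFT_5([x, 0, ...]) = [2, -3.4271-1.7634i, -0.0729+2.8532i, -0.0729-2.8532i, -3.4271+1.7634i]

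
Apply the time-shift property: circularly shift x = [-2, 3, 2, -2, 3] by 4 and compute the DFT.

Time shift by 4: X_shifted[k] = ω_5^(4k) · X[k]
Shifted x = [3, 2, -2, 3, -2]

DFT(x[n-4]) = [4, 2.1910-0.8653i, 3.3090-7.1064i, 3.3090+7.1064i, 2.1910+0.8653i]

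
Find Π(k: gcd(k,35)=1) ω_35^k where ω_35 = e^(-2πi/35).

The primitive 35th roots of unity are ω_35^k for k coprime to 35: k ∈ {1, 2, 3, 4, 6, 8, 9, 11, 12, 13, 16, 17, 18, 19, 22, 23, 24, 26, 27, 29, 31, 32, 33, 34}
Their product equals the constant term of the cyclotomic polynomial Φ_35(x) up to sign.
For n ≥ 3, the product of all primitive nth roots of unity is 1. (For n=1 it is 1; for n=2 it is -1.)

1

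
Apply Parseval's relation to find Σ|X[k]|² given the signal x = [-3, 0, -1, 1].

Parseval: Σ|x[n]|² = (1/N)Σ|X[k]|², so Σ|X[k]|² = N·Σ|x[n]|² = 4·11.0000

Σ|X[k]|² = N·Σ|x[n]|² = 4·11.0000 = 44.0000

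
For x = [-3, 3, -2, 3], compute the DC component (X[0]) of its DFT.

X[0] = Σ(n=0 to 3) x[n] · ω_4^0 = Σ x[n]
= (-3) + (3) + (-2) + (3)

X[0] = 1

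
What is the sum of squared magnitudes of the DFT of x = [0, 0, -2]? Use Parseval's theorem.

Parseval: Σ|x[n]|² = (1/N)Σ|X[k]|², so Σ|X[k]|² = N·Σ|x[n]|² = 3·4.0000

Σ|X[k]|² = N·Σ|x[n]|² = 3·4.0000 = 12.0000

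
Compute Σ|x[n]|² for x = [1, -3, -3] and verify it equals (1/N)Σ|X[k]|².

Time domain:
Σ|x[n]|² = |1|² + |-3|² + |-3|² = 19.0000

Frequency domain:
(1/3)Σ|X[k]|² = (1/3)(|-5|² + |4|² + |4|²) = (1/3)·57.0000 = 19.0000

Both sides agree, confirming Parseval's theorem.

Σ|x[n]|² = (1/N)Σ|X[k]|² = 19.0000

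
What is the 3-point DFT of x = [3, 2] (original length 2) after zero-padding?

Original 2-point DFT: [5, 1]
Zero-padded 3-point DFT provides frequency interpolation.

DFT_3([x, 0, ...]) = [5, 2.0000-1.7321i, 2.0000+1.7321i]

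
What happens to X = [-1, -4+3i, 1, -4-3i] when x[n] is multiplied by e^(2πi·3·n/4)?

Modulation property: DFT(ω_4^(-3n)·x[n]) = X[(k-3) mod 4], so circularly shift X by 3 positions.

X[k-3] = [-4+3i, 1, -4-3i, -1]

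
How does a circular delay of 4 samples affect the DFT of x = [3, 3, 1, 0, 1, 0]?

Time shift by 4: X_shifted[k] = ω_6^(4k) · X[k]
Shifted x = [1, 0, 1, 0, 3, 3]

DFT(x[n-4]) = [8, 0.5000+4.3301i, -2.5000+0.8660i, 2, -2.5000-0.8660i, 0.5000-4.3301i]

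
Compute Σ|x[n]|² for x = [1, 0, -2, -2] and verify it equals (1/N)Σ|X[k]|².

Time domain:
Σ|x[n]|² = |1|² + |0|² + |-2|² + |-2|² = 9.0000

Frequency domain:
(1/4)Σ|X[k]|² = (1/4)(|-3|² + |3-2i|² + |1|² + |3+2i|²) = (1/4)·36.0000 = 9.0000

Both sides agree, confirming Parseval's theorem.

Σ|x[n]|² = (1/N)Σ|X[k]|² = 9.0000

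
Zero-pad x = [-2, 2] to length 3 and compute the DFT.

Original 2-point DFT: [0, -4]
Zero-padded 3-point DFT provides frequency interpolation.

DFT_3([x, 0, ...]) = [0, -3.0000-1.7321i, -3.0000+1.7321i]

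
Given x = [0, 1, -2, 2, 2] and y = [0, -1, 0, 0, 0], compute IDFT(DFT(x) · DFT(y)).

(x ⊛ y)[n] = Σ(m=0 to 4) x[m] · y[(n-m) mod 5]

Computing each output sample:
(x ⊛ y)[0] = -2
(x ⊛ y)[1] = 0
(x ⊛ y)[2] = -1
(x ⊛ y)[3] = 2
(x ⊛ y)[4] = -2

x ⊛ y = [-2, 0, -1, 2, -2]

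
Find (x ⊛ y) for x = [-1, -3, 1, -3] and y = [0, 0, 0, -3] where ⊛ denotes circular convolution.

(x ⊛ y)[n] = Σ(m=0 to 3) x[m] · y[(n-m) mod 4]

Computing each output sample:
(x ⊛ y)[0] = 9
(x ⊛ y)[1] = -3
(x ⊛ y)[2] = 9
(x ⊛ y)[3] = 3

x ⊛ y = [9, -3, 9, 3]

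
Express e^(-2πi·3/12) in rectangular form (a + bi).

ω_12^3 = e^(-2πi·3/12)
= cos(-2π·3/12) + i·sin(-2π·3/12)
= cos(-6π/12) + i·sin(-6π/12)

ω_12^3 = cos(-6π/12) + i·sin(-6π/12) = -1i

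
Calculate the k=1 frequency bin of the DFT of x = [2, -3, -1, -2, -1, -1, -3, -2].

X[1] = Σ(n=0 to 7) x[n] · ω_8^(1n) where ω_8 = e^(-2πi/8)
= (2)·ω_8^0 + (-3)·ω_8^1 + (-1)·ω_8^2 + (-2)·ω_8^3 + (-1)·ω_8^4 + (-1)·ω_8^5 + (-3)·ω_8^6 + (-2)·ω_8^7

X[1] = 1.5858-0.5858i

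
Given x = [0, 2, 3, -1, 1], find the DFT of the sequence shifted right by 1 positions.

Time shift by 1: X_shifted[k] = ω_5^(1k) · X[k]
Shifted x = [1, 0, 2, 3, -1]

DFT(x[n-1]) = [5, -3.3541-0.3633i, 3.3541-1.5388i, 3.3541+1.5388i, -3.3541+0.3633i]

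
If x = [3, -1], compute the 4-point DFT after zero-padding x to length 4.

Original 2-point DFT: [2, 4]
Zero-padded 4-point DFT provides frequency interpolation.

DFT_4([x, 0, ...]) = [2, 3+1i, 4, 3-1i]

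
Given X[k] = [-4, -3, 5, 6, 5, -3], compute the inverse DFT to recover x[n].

x[n] = (1/6) Σ(k=0 to 5) X[k] · e^(2πikn/6)

Computing each x[n]:
x[0] = 1
x[1] = -3
x[2] = 0
x[3] = 1
x[4] = 0
x[5] = -3

x = [1, -3, 0, 1, 0, -3]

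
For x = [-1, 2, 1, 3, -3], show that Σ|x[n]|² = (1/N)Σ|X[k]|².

Time domain:
Σ|x[n]|² = |-1|² + |2|² + |1|² + |3|² + |-3|² = 24.0000

Frequency domain:
(1/5)Σ|X[k]|² = (1/5)(|2|² + |-4.5451-3.5797i|² + |1.0451-4.8410i|² + |1.0451+4.8410i|² + |-4.5451+3.5797i|²) = (1/5)·120.0000 = 24.0000

Both sides agree, confirming Parseval's theorem.

Σ|x[n]|² = (1/N)Σ|X[k]|² = 24.0000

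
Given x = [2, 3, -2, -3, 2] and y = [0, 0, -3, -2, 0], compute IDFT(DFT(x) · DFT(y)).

(x ⊛ y)[n] = Σ(m=0 to 4) x[m] · y[(n-m) mod 5]

Computing each output sample:
(x ⊛ y)[0] = 13
(x ⊛ y)[1] = 0
(x ⊛ y)[2] = -10
(x ⊛ y)[3] = -13
(x ⊛ y)[4] = 0

x ⊛ y = [13, 0, -10, -13, 0]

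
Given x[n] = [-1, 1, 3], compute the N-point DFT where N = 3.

X[k] = Σ(n=0 to 2) x[n] · ω_3^(nk)
where ω_3 = e^(-2πi/3)

Computing each X[k]:
X[0] = 3
X[1] = -3.0000+1.7321i
X[2] = -3.0000-1.7321i

X = [3, -3.0000+1.7321i, -3.0000-1.7321i]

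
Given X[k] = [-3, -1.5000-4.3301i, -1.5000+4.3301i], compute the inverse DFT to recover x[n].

x[n] = (1/3) Σ(k=0 to 2) X[k] · e^(2πikn/3)

Computing each x[n]:
x[0] = -2
x[1] = 2
x[2] = -3

x = [-2, 2, -3]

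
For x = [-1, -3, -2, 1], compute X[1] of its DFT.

X[1] = Σ(n=0 to 3) x[n] · ω_4^(1n) where ω_4 = e^(-2πi/4)
= (-1)·ω_4^0 + (-3)·ω_4^1 + (-2)·ω_4^2 + (1)·ω_4^3

X[1] = 1+4i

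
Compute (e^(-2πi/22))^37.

Since ω_22^22 = 1, powers reduce modulo 22.
37 mod 22 = 15
So ω_22^37 = ω_22^15 = e^(-2πi·15/22)

ω_22^37 = ω_22^15 = -0.4154+0.9096i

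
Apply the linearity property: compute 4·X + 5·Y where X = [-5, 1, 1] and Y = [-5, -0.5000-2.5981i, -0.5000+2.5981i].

By linearity: DFT(4x + 5y) = 4·DFT(x) + 5·DFT(y)
= 4·[-5, 1, 1] + 5·[-5, -0.5000-2.5981i, -0.5000+2.5981i]

Computing element-wise:
Z[0] = 4·(-5) + 5·(-5) = -45
Z[1] = 4·(1) + 5·(-0.5000-2.5981i) = 1.5000-12.9905i
Z[2] = 4·(1) + 5·(-0.5000+2.5981i) = 1.5000+12.9905i

DFT(4x + 5y) = 4·X + 5·Y = [-45, 1.5000-12.9905i, 1.5000+12.9905i]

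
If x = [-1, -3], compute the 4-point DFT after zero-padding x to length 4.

Original 2-point DFT: [-4, 2]
Zero-padded 4-point DFT provides frequency interpolation.

DFT_4([x, 0, ...]) = [-4, -1+3i, 2, -1-3i]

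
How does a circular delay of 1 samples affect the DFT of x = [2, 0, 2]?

Time shift by 1: X_shifted[k] = ω_3^(1k) · X[k]
Shifted x = [2, 2, 0]

DFT(x[n-1]) = [4, 1.0000-1.7321i, 1.0000+1.7321i]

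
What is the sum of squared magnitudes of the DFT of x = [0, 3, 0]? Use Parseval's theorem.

Parseval: Σ|x[n]|² = (1/N)Σ|X[k]|², so Σ|X[k]|² = N·Σ|x[n]|² = 3·9.0000

Σ|X[k]|² = N·Σ|x[n]|² = 3·9.0000 = 27.0000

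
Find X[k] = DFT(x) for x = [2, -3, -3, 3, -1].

X[k] = Σ(n=0 to 4) x[n] · ω_5^(nk)
where ω_5 = e^(-2πi/5)

Computing each X[k]:
X[0] = -2
X[1] = 0.7639+5.4288i
X[2] = 5.2361-4.5308i
X[3] = 5.2361+4.5308i
X[4] = 0.7639-5.4288i

X = [-2, 0.7639+5.4288i, 5.2361-4.5308i, 5.2361+4.5308i, 0.7639-5.4288i]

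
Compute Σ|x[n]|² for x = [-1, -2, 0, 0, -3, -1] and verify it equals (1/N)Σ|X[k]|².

Time domain:
Σ|x[n]|² = |-1|² + |-2|² + |0|² + |0|² + |-3|² + |-1|² = 15.0000

Frequency domain:
(1/6)Σ|X[k]|² = (1/6)(|-7|² + |-1.0000-1.7321i|² + |2.0000+3.4641i|² + |-1|² + |2.0000-3.4641i|² + |-1.0000+1.7321i|²) = (1/6)·90.0000 = 15.0000

Both sides agree, confirming Parseval's theorem.

Σ|x[n]|² = (1/N)Σ|X[k]|² = 15.0000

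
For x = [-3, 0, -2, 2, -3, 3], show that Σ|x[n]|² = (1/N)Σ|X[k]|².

Time domain:
Σ|x[n]|² = |-3|² + |0|² + |-2|² + |2|² + |-3|² + |3|² = 35.0000

Frequency domain:
(1/6)Σ|X[k]|² = (1/6)(|-3|² + |-1.0000+1.7321i|² + |3.4641i|² + |-13|² + |-3.4641i|² + |-1.0000-1.7321i|²) = (1/6)·210.0000 = 35.0000

Both sides agree, confirming Parseval's theorem.

Σ|x[n]|² = (1/N)Σ|X[k]|² = 35.0000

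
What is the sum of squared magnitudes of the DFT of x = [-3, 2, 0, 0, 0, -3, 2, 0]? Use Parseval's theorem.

Parseval: Σ|x[n]|² = (1/N)Σ|X[k]|², so Σ|X[k]|² = N·Σ|x[n]|² = 8·26.0000

Σ|X[k]|² = N·Σ|x[n]|² = 8·26.0000 = 208.0000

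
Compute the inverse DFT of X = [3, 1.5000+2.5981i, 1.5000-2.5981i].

x[n] = (1/3) Σ(k=0 to 2) X[k] · e^(2πikn/3)

Computing each x[n]:
x[0] = 2
x[1] = -1
x[2] = 2

x = [2, -1, 2]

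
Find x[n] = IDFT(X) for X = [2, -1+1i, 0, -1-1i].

x[n] = (1/4) Σ(k=0 to 3) X[k] · e^(2πikn/4)

Computing each x[n]:
x[0] = 0
x[1] = 0
x[2] = 1
x[3] = 1

x = [0, 0, 1, 1]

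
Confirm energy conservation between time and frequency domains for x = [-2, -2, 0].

Time domain:
Σ|x[n]|² = |-2|² + |-2|² + |0|² = 8.0000

Frequency domain:
(1/3)Σ|X[k]|² = (1/3)(|-4|² + |-1.0000+1.7321i|² + |-1.0000-1.7321i|²) = (1/3)·24.0000 = 8.0000

Both sides agree, confirming Parseval's theorem.

Σ|x[n]|² = (1/N)Σ|X[k]|² = 8.0000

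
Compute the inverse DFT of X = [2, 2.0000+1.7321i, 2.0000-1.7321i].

x[n] = (1/3) Σ(k=0 to 2) X[k] · e^(2πikn/3)

Computing each x[n]:
x[0] = 2
x[1] = -1
x[2] = 1

x = [2, -1, 1]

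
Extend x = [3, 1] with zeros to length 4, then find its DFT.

Original 2-point DFT: [4, 2]
Zero-padded 4-point DFT provides frequency interpolation.

DFT_4([x, 0, ...]) = [4, 3-1i, 2, 3+1i]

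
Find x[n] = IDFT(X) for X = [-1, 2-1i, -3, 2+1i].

x[n] = (1/4) Σ(k=0 to 3) X[k] · e^(2πikn/4)

Computing each x[n]:
x[0] = 0
x[1] = 1
x[2] = -2
x[3] = 0

x = [0, 1, -2, 0]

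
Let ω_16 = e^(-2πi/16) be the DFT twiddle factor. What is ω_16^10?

ω_16^10 = e^(-2πi·10/16)
= cos(-2π·10/16) + i·sin(-2π·10/16)
= cos(-20π/16) + i·sin(-20π/16)

ω_16^10 = cos(-20π/16) + i·sin(-20π/16) = -0.7071+0.7071i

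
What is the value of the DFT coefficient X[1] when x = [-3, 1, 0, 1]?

X[1] = Σ(n=0 to 3) x[n] · ω_4^(1n) where ω_4 = e^(-2πi/4)
= (-3)·ω_4^0 + (1)·ω_4^1 + (0)·ω_4^2 + (1)·ω_4^3

X[1] = -3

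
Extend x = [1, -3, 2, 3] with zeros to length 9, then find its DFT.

Original 4-point DFT: [3, -1+6i, 3, -1-6i]
Zero-padded 9-point DFT provides frequency interpolation.

DFT_9([x, 0, ...]) = [3, -2.4508-2.6393i, -2.9003+4.8685i, 4.5000+4.3301i, 3.8512-0.2864i, 3.8512+0.2864i, 4.5000-4.3301i, -2.9003-4.8685i, -2.4508+2.6393i]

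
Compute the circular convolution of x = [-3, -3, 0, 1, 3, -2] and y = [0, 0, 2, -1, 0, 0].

(x ⊛ y)[n] = Σ(m=0 to 5) x[m] · y[(n-m) mod 6]

Computing each output sample:
(x ⊛ y)[0] = 5
(x ⊛ y)[1] = -7
(x ⊛ y)[2] = -4
(x ⊛ y)[3] = -3
(x ⊛ y)[4] = 3
(x ⊛ y)[5] = 2

x ⊛ y = [5, -7, -4, -3, 3, 2]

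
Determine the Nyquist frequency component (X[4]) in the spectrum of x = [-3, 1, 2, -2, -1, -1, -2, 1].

X[4] = Σ(n=0 to 7) x[n] · ω_8^(4n) where ω_8 = e^(-2πi/8)
= (-3)·ω_8^0 + (1)·ω_8^4 + (2)·ω_8^8 + (-2)·ω_8^12 + (-1)·ω_8^16 + (-1)·ω_8^20 + (-2)·ω_8^24 + (1)·ω_8^28

X[4] = -3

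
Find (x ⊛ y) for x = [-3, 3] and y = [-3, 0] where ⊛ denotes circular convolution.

(x ⊛ y)[n] = Σ(m=0 to 1) x[m] · y[(n-m) mod 2]

Computing each output sample:
(x ⊛ y)[0] = 9
(x ⊛ y)[1] = -9

x ⊛ y = [9, -9]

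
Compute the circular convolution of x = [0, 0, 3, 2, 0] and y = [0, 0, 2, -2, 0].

(x ⊛ y)[n] = Σ(m=0 to 4) x[m] · y[(n-m) mod 5]

Computing each output sample:
(x ⊛ y)[0] = -2
(x ⊛ y)[1] = -4
(x ⊛ y)[2] = 0
(x ⊛ y)[3] = 0
(x ⊛ y)[4] = 6

x ⊛ y = [-2, -4, 0, 0, 6]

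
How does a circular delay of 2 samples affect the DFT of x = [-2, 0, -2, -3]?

Time shift by 2: X_shifted[k] = ω_4^(2k) · X[k]
Shifted x = [-2, -3, -2, 0]

DFT(x[n-2]) = [-7, 3i, -1, -3i]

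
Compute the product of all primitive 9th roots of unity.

The primitive 9th roots of unity are ω_9^k for k coprime to 9: k ∈ {1, 2, 4, 5, 7, 8}
Their product equals the constant term of the cyclotomic polynomial Φ_9(x) up to sign.
For n ≥ 3, the product of all primitive nth roots of unity is 1. (For n=1 it is 1; for n=2 it is -1.)

1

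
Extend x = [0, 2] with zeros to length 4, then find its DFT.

Original 2-point DFT: [2, -2]
Zero-padded 4-point DFT provides frequency interpolation.

DFT_4([x, 0, ...]) = [2, -2i, -2, 2i]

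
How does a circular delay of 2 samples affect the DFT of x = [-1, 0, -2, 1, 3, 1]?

Time shift by 2: X_shifted[k] = ω_6^(2k) · X[k]
Shifted x = [3, 1, -1, 0, -2, 1]

DFT(x[n-2]) = [2, 5.5000-0.8660i, 3.5000+0.8660i, -2, 3.5000-0.8660i, 5.5000+0.8660i]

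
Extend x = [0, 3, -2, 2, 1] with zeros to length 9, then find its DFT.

Original 5-point DFT: [4, 1.2361+0.4490i, -3.2361-4.9798i, -3.2361+4.9798i, 1.2361-0.4490i]
Zero-padded 9-point DFT provides frequency interpolation.

DFT_9([x, 0, ...]) = [4, 0.0111-2.0328i, 2.1664+0.1045i, 1.0000-5.1962i, -5.1775-3.0589i, -5.1775+3.0589i, 1.0000+5.1962i, 2.1664-0.1045i, 0.0111+2.0328i]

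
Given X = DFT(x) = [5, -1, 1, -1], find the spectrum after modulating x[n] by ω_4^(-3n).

Modulation property: DFT(ω_4^(-3n)·x[n]) = X[(k-3) mod 4], so circularly shift X by 3 positions.

X[k-3] = [-1, 1, -1, 5]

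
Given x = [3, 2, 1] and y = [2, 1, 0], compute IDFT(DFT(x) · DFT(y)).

(x ⊛ y)[n] = Σ(m=0 to 2) x[m] · y[(n-m) mod 3]

Computing each output sample:
(x ⊛ y)[0] = 7
(x ⊛ y)[1] = 7
(x ⊛ y)[2] = 4

x ⊛ y = [7, 7, 4]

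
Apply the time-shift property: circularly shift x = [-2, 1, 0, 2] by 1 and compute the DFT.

Time shift by 1: X_shifted[k] = ω_4^(1k) · X[k]
Shifted x = [2, -2, 1, 0]

DFT(x[n-1]) = [1, 1+2i, 5, 1-2i]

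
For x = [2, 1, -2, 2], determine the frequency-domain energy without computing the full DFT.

Parseval: Σ|x[n]|² = (1/N)Σ|X[k]|², so Σ|X[k]|² = N·Σ|x[n]|² = 4·13.0000

Σ|X[k]|² = N·Σ|x[n]|² = 4·13.0000 = 52.0000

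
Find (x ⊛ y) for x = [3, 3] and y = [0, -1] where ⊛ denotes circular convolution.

(x ⊛ y)[n] = Σ(m=0 to 1) x[m] · y[(n-m) mod 2]

Computing each output sample:
(x ⊛ y)[0] = -3
(x ⊛ y)[1] = -3

x ⊛ y = [-3, -3]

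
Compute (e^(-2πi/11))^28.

Since ω_11^11 = 1, powers reduce modulo 11.
28 mod 11 = 6
So ω_11^28 = ω_11^6 = e^(-2πi·6/11)

ω_11^28 = ω_11^6 = -0.9595+0.2817i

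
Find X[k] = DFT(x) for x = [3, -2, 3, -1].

X[k] = Σ(n=0 to 3) x[n] · ω_4^(nk)
where ω_4 = e^(-2πi/4)

Computing each X[k]:
X[0] = 3
X[1] = 1i
X[2] = 9
X[3] = -1i

X = [3, 1i, 9, -1i]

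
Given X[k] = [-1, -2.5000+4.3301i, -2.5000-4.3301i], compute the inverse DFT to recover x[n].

x[n] = (1/3) Σ(k=0 to 2) X[k] · e^(2πikn/3)

Computing each x[n]:
x[0] = -2
x[1] = -2
x[2] = 3

x = [-2, -2, 3]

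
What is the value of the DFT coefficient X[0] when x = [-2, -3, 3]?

X[0] = Σ(n=0 to 2) x[n] · ω_3^0 = Σ x[n]
= (-2) + (-3) + (3)

X[0] = -2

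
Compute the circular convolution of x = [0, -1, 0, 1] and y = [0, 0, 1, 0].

(x ⊛ y)[n] = Σ(m=0 to 3) x[m] · y[(n-m) mod 4]

Computing each output sample:
(x ⊛ y)[0] = 0
(x ⊛ y)[1] = 1
(x ⊛ y)[2] = 0
(x ⊛ y)[3] = -1

x ⊛ y = [0, 1, 0, -1]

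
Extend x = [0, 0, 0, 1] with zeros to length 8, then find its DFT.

Original 4-point DFT: [1, 1i, -1, -1i]
Zero-padded 8-point DFT provides frequency interpolation.

DFT_8([x, 0, ...]) = [1, -0.7071-0.7071i, 1i, 0.7071-0.7071i, -1, 0.7071+0.7071i, -1i, -0.7071+0.7071i]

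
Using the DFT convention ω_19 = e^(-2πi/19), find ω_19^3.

ω_19^3 = e^(-2πi·3/19)
= cos(-2π·3/19) + i·sin(-2π·3/19)
= cos(-6π/19) + i·sin(-6π/19)

ω_19^3 = cos(-6π/19) + i·sin(-6π/19) = 0.5469-0.8372i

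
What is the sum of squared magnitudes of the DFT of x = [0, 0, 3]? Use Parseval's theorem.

Parseval: Σ|x[n]|² = (1/N)Σ|X[k]|², so Σ|X[k]|² = N·Σ|x[n]|² = 3·9.0000

Σ|X[k]|² = N·Σ|x[n]|² = 3·9.0000 = 27.0000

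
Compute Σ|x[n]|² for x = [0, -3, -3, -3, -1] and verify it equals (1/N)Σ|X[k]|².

Time domain:
Σ|x[n]|² = |0|² + |-3|² + |-3|² + |-3|² + |-1|² = 28.0000

Frequency domain:
(1/5)Σ|X[k]|² = (1/5)(|-10|² + |3.6180+1.9021i|² + |1.3820+1.1756i|² + |1.3820-1.1756i|² + |3.6180-1.9021i|²) = (1/5)·140.0000 = 28.0000

Both sides agree, confirming Parseval's theorem.

Σ|x[n]|² = (1/N)Σ|X[k]|² = 28.0000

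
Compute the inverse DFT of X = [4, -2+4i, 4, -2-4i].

x[n] = (1/4) Σ(k=0 to 3) X[k] · e^(2πikn/4)

Computing each x[n]:
x[0] = 1
x[1] = -2
x[2] = 3
x[3] = 2

x = [1, -2, 3, 2]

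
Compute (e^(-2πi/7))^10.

Since ω_7^7 = 1, powers reduce modulo 7.
10 mod 7 = 3
So ω_7^10 = ω_7^3 = e^(-2πi·3/7)

ω_7^10 = ω_7^3 = -0.9010-0.4339i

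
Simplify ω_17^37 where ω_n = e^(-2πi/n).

Since ω_17^17 = 1, powers reduce modulo 17.
37 mod 17 = 3
So ω_17^37 = ω_17^3 = e^(-2πi·3/17)

ω_17^37 = ω_17^3 = 0.4457-0.8952i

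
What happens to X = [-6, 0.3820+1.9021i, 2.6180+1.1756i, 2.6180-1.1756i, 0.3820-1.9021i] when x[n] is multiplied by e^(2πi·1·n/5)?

Modulation property: DFT(ω_5^(-1n)·x[n]) = X[(k-1) mod 5], so circularly shift X by 1 positions.

X[k-1] = [0.3820-1.9021i, -6, 0.3820+1.9021i, 2.6180+1.1756i, 2.6180-1.1756i]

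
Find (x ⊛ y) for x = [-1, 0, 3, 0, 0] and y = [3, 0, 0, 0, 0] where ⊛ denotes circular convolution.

(x ⊛ y)[n] = Σ(m=0 to 4) x[m] · y[(n-m) mod 5]

Computing each output sample:
(x ⊛ y)[0] = -3
(x ⊛ y)[1] = 0
(x ⊛ y)[2] = 9
(x ⊛ y)[3] = 0
(x ⊛ y)[4] = 0

x ⊛ y = [-3, 0, 9, 0, 0]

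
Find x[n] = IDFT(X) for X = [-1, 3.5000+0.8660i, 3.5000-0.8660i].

x[n] = (1/3) Σ(k=0 to 2) X[k] · e^(2πikn/3)

Computing each x[n]:
x[0] = 2
x[1] = -2
x[2] = -1

x = [2, -2, -1]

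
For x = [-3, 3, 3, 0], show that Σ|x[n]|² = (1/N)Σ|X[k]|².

Time domain:
Σ|x[n]|² = |-3|² + |3|² + |3|² + |0|² = 27.0000

Frequency domain:
(1/4)Σ|X[k]|² = (1/4)(|3|² + |-6-3i|² + |-3|² + |-6+3i|²) = (1/4)·108.0000 = 27.0000

Both sides agree, confirming Parseval's theorem.

Σ|x[n]|² = (1/N)Σ|X[k]|² = 27.0000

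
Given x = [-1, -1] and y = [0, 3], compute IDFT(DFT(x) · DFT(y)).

(x ⊛ y)[n] = Σ(m=0 to 1) x[m] · y[(n-m) mod 2]

Computing each output sample:
(x ⊛ y)[0] = -3
(x ⊛ y)[1] = -3

x ⊛ y = [-3, -3]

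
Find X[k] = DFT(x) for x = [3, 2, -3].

X[k] = Σ(n=0 to 2) x[n] · ω_3^(nk)
where ω_3 = e^(-2πi/3)

Computing each X[k]:
X[0] = 2
X[1] = 3.5000-4.3301i
X[2] = 3.5000+4.3301i

X = [2, 3.5000-4.3301i, 3.5000+4.3301i]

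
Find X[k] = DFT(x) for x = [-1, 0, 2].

X[k] = Σ(n=0 to 2) x[n] · ω_3^(nk)
where ω_3 = e^(-2πi/3)

Computing each X[k]:
X[0] = 1
X[1] = -2.0000+1.7321i
X[2] = -2.0000-1.7321i

X = [1, -2.0000+1.7321i, -2.0000-1.7321i]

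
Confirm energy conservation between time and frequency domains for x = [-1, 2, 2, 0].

Time domain:
Σ|x[n]|² = |-1|² + |2|² + |2|² + |0|² = 9.0000

Frequency domain:
(1/4)Σ|X[k]|² = (1/4)(|3|² + |-3-2i|² + |-1|² + |-3+2i|²) = (1/4)·36.0000 = 9.0000

Both sides agree, confirming Parseval's theorem.

Σ|x[n]|² = (1/N)Σ|X[k]|² = 9.0000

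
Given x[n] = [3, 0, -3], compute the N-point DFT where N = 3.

X[k] = Σ(n=0 to 2) x[n] · ω_3^(nk)
where ω_3 = e^(-2πi/3)

Computing each X[k]:
X[0] = 0
X[1] = 4.5000-2.5981i
X[2] = 4.5000+2.5981i

X = [0, 4.5000-2.5981i, 4.5000+2.5981i]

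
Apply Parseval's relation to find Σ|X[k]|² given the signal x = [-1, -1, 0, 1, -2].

Parseval: Σ|x[n]|² = (1/N)Σ|X[k]|², so Σ|X[k]|² = N·Σ|x[n]|² = 5·7.0000

Σ|X[k]|² = N·Σ|x[n]|² = 5·7.0000 = 35.0000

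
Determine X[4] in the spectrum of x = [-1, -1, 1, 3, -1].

X[4] = Σ(n=0 to 4) x[n] · ω_5^(4n) where ω_5 = e^(-2πi/5)
= (-1)·ω_5^0 + (-1)·ω_5^4 + (1)·ω_5^8 + (3)·ω_5^12 + (-1)·ω_5^16

X[4] = -4.8541-1.1756i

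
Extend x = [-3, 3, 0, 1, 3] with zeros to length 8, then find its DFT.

Original 5-point DFT: [4, -1.9549+0.5878i, -7.5451-0.9511i, -7.5451+0.9511i, -1.9549-0.5878i]
Zero-padded 8-point DFT provides frequency interpolation.

DFT_8([x, 0, ...]) = [4, -4.5858-2.8284i, -2i, -7.4142-2.8284i, -4, -7.4142+2.8284i, 2i, -4.5858+2.8284i]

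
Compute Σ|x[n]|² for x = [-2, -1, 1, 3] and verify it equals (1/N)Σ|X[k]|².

Time domain:
Σ|x[n]|² = |-2|² + |-1|² + |1|² + |3|² = 15.0000

Frequency domain:
(1/4)Σ|X[k]|² = (1/4)(|1|² + |-3+4i|² + |-3|² + |-3-4i|²) = (1/4)·60.0000 = 15.0000

Both sides agree, confirming Parseval's theorem.

Σ|x[n]|² = (1/N)Σ|X[k]|² = 15.0000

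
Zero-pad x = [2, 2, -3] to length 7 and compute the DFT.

Original 3-point DFT: [1, 2.5000-4.3301i, 2.5000+4.3301i]
Zero-padded 7-point DFT provides frequency interpolation.

DFT_7([x, 0, ...]) = [1, 3.9145+1.3611i, 4.2579-3.2515i, -1.6724-3.2133i, -1.6724+3.2133i, 4.2579+3.2515i, 3.9145-1.3611i]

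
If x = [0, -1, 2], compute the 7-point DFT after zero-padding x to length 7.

Original 3-point DFT: [1, -0.5000+2.5981i, -0.5000-2.5981i]
Zero-padded 7-point DFT provides frequency interpolation.

DFT_7([x, 0, ...]) = [1, -1.0685-1.1680i, -1.5794+1.8427i, 2.1479+1.9975i, 2.1479-1.9975i, -1.5794-1.8427i, -1.0685+1.1680i]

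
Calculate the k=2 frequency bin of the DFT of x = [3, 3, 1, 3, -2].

X[2] = Σ(n=0 to 4) x[n] · ω_5^(2n) where ω_5 = e^(-2πi/5)
= (3)·ω_5^0 + (3)·ω_5^2 + (1)·ω_5^4 + (3)·ω_5^6 + (-2)·ω_5^8

X[2] = 3.4271-4.8410i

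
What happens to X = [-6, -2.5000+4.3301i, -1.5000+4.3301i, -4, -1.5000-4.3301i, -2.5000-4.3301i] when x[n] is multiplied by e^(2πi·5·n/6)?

Modulation property: DFT(ω_6^(-5n)·x[n]) = X[(k-5) mod 6], so circularly shift X by 5 positions.

X[k-5] = [-2.5000+4.3301i, -1.5000+4.3301i, -4, -1.5000-4.3301i, -2.5000-4.3301i, -6]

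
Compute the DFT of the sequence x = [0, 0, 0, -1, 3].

X[k] = Σ(n=0 to 4) x[n] · ω_5^(nk)
where ω_5 = e^(-2πi/5)

Computing each X[k]:
X[0] = 2
X[1] = 1.7361+2.2654i
X[2] = -2.7361+2.7144i
X[3] = -2.7361-2.7144i
X[4] = 1.7361-2.2654i

X = [2, 1.7361+2.2654i, -2.7361+2.7144i, -2.7361-2.7144i, 1.7361-2.2654i]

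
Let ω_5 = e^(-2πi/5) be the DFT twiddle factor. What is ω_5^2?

ω_5^2 = e^(-2πi·2/5)
= cos(-2π·2/5) + i·sin(-2π·2/5)
= cos(-4π/5) + i·sin(-4π/5)

ω_5^2 = cos(-4π/5) + i·sin(-4π/5) = -0.8090-0.5878i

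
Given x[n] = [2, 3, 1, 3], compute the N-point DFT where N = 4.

X[k] = Σ(n=0 to 3) x[n] · ω_4^(nk)
where ω_4 = e^(-2πi/4)

Computing each X[k]:
X[0] = 9
X[1] = 1
X[2] = -3
X[3] = 1

X = [9, 1, -3, 1]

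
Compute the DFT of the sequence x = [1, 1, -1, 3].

X[k] = Σ(n=0 to 3) x[n] · ω_4^(nk)
where ω_4 = e^(-2πi/4)

Computing each X[k]:
X[0] = 4
X[1] = 2+2i
X[2] = -4
X[3] = 2-2i

X = [4, 2+2i, -4, 2-2i]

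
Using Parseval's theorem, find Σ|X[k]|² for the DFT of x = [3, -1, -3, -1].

Parseval: Σ|x[n]|² = (1/N)Σ|X[k]|², so Σ|X[k]|² = N·Σ|x[n]|² = 4·20.0000

Σ|X[k]|² = N·Σ|x[n]|² = 4·20.0000 = 80.0000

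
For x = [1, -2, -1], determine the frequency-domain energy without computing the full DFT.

Parseval: Σ|x[n]|² = (1/N)Σ|X[k]|², so Σ|X[k]|² = N·Σ|x[n]|² = 3·6.0000

Σ|X[k]|² = N·Σ|x[n]|² = 3·6.0000 = 18.0000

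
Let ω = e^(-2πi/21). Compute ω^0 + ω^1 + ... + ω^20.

Sum of all nth roots of unity equals 0 for n > 1 (geometric series with r ≠ 1).

0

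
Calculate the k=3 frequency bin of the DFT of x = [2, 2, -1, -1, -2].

X[3] = Σ(n=0 to 4) x[n] · ω_5^(3n) where ω_5 = e^(-2πi/5)
= (2)·ω_5^0 + (2)·ω_5^3 + (-1)·ω_5^6 + (-1)·ω_5^9 + (-2)·ω_5^12

X[3] = 1.3820+2.3511i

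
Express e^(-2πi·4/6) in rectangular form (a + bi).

ω_6^4 = e^(-2πi·4/6)
= cos(-2π·4/6) + i·sin(-2π·4/6)
= cos(-8π/6) + i·sin(-8π/6)

ω_6^4 = cos(-8π/6) + i·sin(-8π/6) = -0.5000+0.8660i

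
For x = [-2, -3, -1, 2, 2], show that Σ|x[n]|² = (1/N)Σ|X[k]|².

Time domain:
Σ|x[n]|² = |-2|² + |-3|² + |-1|² + |2|² + |2|² = 22.0000

Frequency domain:
(1/5)Σ|X[k]|² = (1/5)(|-2|² + |-3.1180+6.5186i|² + |-0.8820+0.0858i|² + |-0.8820-0.0858i|² + |-3.1180-6.5186i|²) = (1/5)·110.0000 = 22.0000

Both sides agree, confirming Parseval's theorem.

Σ|x[n]|² = (1/N)Σ|X[k]|² = 22.0000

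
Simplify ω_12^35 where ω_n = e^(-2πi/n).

Since ω_12^12 = 1, powers reduce modulo 12.
35 mod 12 = 11
So ω_12^35 = ω_12^11 = e^(-2πi·11/12)

ω_12^35 = ω_12^11 = 0.8660+0.5000i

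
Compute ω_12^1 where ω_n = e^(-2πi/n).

ω_12^1 = e^(-2πi·1/12)
= cos(-2π·1/12) + i·sin(-2π·1/12)
= cos(-2π/12) + i·sin(-2π/12)

ω_12^1 = cos(-2π/12) + i·sin(-2π/12) = 0.8660-0.5000i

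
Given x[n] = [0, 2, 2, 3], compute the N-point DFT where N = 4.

X[k] = Σ(n=0 to 3) x[n] · ω_4^(nk)
where ω_4 = e^(-2πi/4)

Computing each X[k]:
X[0] = 7
X[1] = -2+1i
X[2] = -3
X[3] = -2-1i

X = [7, -2+1i, -3, -2-1i]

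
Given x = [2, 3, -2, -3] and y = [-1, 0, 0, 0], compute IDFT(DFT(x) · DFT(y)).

(x ⊛ y)[n] = Σ(m=0 to 3) x[m] · y[(n-m) mod 4]

Computing each output sample:
(x ⊛ y)[0] = -2
(x ⊛ y)[1] = -3
(x ⊛ y)[2] = 2
(x ⊛ y)[3] = 3

x ⊛ y = [-2, -3, 2, 3]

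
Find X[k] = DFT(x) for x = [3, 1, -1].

X[k] = Σ(n=0 to 2) x[n] · ω_3^(nk)
where ω_3 = e^(-2πi/3)

Computing each X[k]:
X[0] = 3
X[1] = 3.0000-1.7321i
X[2] = 3.0000+1.7321i

X = [3, 3.0000-1.7321i, 3.0000+1.7321i]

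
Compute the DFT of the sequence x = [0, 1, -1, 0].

X[k] = Σ(n=0 to 3) x[n] · ω_4^(nk)
where ω_4 = e^(-2πi/4)

Computing each X[k]:
X[0] = 0
X[1] = 1-1i
X[2] = -2
X[3] = 1+1i

X = [0, 1-1i, -2, 1+1i]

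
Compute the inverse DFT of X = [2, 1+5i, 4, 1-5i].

x[n] = (1/4) Σ(k=0 to 3) X[k] · e^(2πikn/4)

Computing each x[n]:
x[0] = 2
x[1] = -3
x[2] = 1
x[3] = 2

x = [2, -3, 1, 2]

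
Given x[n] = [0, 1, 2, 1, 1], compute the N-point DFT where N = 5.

X[k] = Σ(n=0 to 4) x[n] · ω_5^(nk)
where ω_5 = e^(-2πi/5)

Computing each X[k]:
X[0] = 5
X[1] = -1.8090-0.5878i
X[2] = -0.6910+0.9511i
X[3] = -0.6910-0.9511i
X[4] = -1.8090+0.5878i

X = [5, -1.8090-0.5878i, -0.6910+0.9511i, -0.6910-0.9511i, -1.8090+0.5878i]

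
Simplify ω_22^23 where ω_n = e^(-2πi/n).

Since ω_22^22 = 1, powers reduce modulo 22.
23 mod 22 = 1
So ω_22^23 = ω_22^1 = e^(-2πi·1/22)

ω_22^23 = ω_22^1 = 0.9595-0.2817i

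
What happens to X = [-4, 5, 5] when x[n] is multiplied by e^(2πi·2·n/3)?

Modulation property: DFT(ω_3^(-2n)·x[n]) = X[(k-2) mod 3], so circularly shift X by 2 positions.

X[k-2] = [5, 5, -4]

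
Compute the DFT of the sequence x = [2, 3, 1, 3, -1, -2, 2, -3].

X[k] = Σ(n=0 to 7) x[n] · ω_8^(nk)
where ω_8 = e^(-2πi/8)

Computing each X[k]:
X[0] = 5
X[1] = 2.2929-6.7782i
X[2] = -2-1i
X[3] = 3.7071-8.7782i
X[4] = 3
X[5] = 3.7071+8.7782i
X[6] = -2+1i
X[7] = 2.2929+6.7782i

X = [5, 2.2929-6.7782i, -2-1i, 3.7071-8.7782i, 3, 3.7071+8.7782i, -2+1i, 2.2929+6.7782i]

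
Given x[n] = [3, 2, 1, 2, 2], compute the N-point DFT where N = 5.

X[k] = Σ(n=0 to 4) x[n] · ω_5^(nk)
where ω_5 = e^(-2πi/5)

Computing each X[k]:
X[0] = 10
X[1] = 1.8090+0.5878i
X[2] = 0.6910-0.9511i
X[3] = 0.6910+0.9511i
X[4] = 1.8090-0.5878i

X = [10, 1.8090+0.5878i, 0.6910-0.9511i, 0.6910+0.9511i, 1.8090-0.5878i]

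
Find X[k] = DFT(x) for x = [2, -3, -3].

X[k] = Σ(n=0 to 2) x[n] · ω_3^(nk)
where ω_3 = e^(-2πi/3)

Computing each X[k]:
X[0] = -4
X[1] = 5
X[2] = 5

X = [-4, 5, 5]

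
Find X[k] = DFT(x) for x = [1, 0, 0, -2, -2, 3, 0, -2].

X[k] = Σ(n=0 to 7) x[n] · ω_8^(nk)
where ω_8 = e^(-2πi/8)

Computing each X[k]:
X[0] = -2
X[1] = 0.8787+2.1213i
X[2] = -1-7i
X[3] = 5.1213+2.1213i
X[4] = 0
X[5] = 5.1213-2.1213i
X[6] = -1+7i
X[7] = 0.8787-2.1213i

X = [-2, 0.8787+2.1213i, -1-7i, 5.1213+2.1213i, 0, 5.1213-2.1213i, -1+7i, 0.8787-2.1213i]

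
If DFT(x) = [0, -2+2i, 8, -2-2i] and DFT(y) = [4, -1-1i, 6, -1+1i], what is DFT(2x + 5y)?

By linearity: DFT(2x + 5y) = 2·DFT(x) + 5·DFT(y)
= 2·[0, -2+2i, 8, -2-2i] + 5·[4, -1-1i, 6, -1+1i]

Computing element-wise:
Z[0] = 2·(0) + 5·(4) = 20
Z[1] = 2·(-2+2i) + 5·(-1-1i) = -9-1i
Z[2] = 2·(8) + 5·(6) = 46
Z[3] = 2·(-2-2i) + 5·(-1+1i) = -9+1i

DFT(2x + 5y) = 2·X + 5·Y = [20, -9-1i, 46, -9+1i]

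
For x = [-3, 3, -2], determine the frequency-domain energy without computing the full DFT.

Parseval: Σ|x[n]|² = (1/N)Σ|X[k]|², so Σ|X[k]|² = N·Σ|x[n]|² = 3·22.0000

Σ|X[k]|² = N·Σ|x[n]|² = 3·22.0000 = 66.0000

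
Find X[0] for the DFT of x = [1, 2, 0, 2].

X[0] = Σ(n=0 to 3) x[n] · ω_4^0 = Σ x[n]
= (1) + (2) + (0) + (2)

X[0] = 5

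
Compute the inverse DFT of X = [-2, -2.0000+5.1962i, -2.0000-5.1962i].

x[n] = (1/3) Σ(k=0 to 2) X[k] · e^(2πikn/3)

Computing each x[n]:
x[0] = -2
x[1] = -3
x[2] = 3

x = [-2, -3, 3]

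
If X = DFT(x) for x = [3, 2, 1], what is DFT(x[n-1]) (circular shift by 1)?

Time shift by 1: X_shifted[k] = ω_3^(1k) · X[k]
Shifted x = [1, 3, 2]

DFT(x[n-1]) = [6, -1.5000-0.8660i, -1.5000+0.8660i]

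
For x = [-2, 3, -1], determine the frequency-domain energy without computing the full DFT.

Parseval: Σ|x[n]|² = (1/N)Σ|X[k]|², so Σ|X[k]|² = N·Σ|x[n]|² = 3·14.0000

Σ|X[k]|² = N·Σ|x[n]|² = 3·14.0000 = 42.0000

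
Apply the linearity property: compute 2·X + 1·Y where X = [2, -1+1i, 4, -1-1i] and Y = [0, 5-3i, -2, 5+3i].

By linearity: DFT(2x + 1y) = 2·DFT(x) + 1·DFT(y)
= 2·[2, -1+1i, 4, -1-1i] + 1·[0, 5-3i, -2, 5+3i]

Computing element-wise:
Z[0] = 2·(2) + 1·(0) = 4
Z[1] = 2·(-1+1i) + 1·(5-3i) = 3-1i
Z[2] = 2·(4) + 1·(-2) = 6
Z[3] = 2·(-1-1i) + 1·(5+3i) = 3+1i

DFT(2x + 1y) = 2·X + 1·Y = [4, 3-1i, 6, 3+1i]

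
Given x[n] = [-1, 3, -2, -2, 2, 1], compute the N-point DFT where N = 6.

X[k] = Σ(n=0 to 5) x[n] · ω_6^(nk)
where ω_6 = e^(-2πi/6)

Computing each X[k]:
X[0] = 1
X[1] = 3.0000+1.7321i
X[2] = -5.0000-5.1962i
X[3] = -3
X[4] = -5.0000+5.1962i
X[5] = 3.0000-1.7321i

X = [1, 3.0000+1.7321i, -5.0000-5.1962i, -3, -5.0000+5.1962i, 3.0000-1.7321i]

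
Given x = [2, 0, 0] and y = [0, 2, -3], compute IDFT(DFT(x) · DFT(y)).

(x ⊛ y)[n] = Σ(m=0 to 2) x[m] · y[(n-m) mod 3]

Computing each output sample:
(x ⊛ y)[0] = 0
(x ⊛ y)[1] = 4
(x ⊛ y)[2] = -6

x ⊛ y = [0, 4, -6]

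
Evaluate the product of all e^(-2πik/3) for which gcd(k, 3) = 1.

The primitive 3rd roots of unity are ω_3^k for k coprime to 3: k ∈ {1, 2}
Their product equals the constant term of the cyclotomic polynomial Φ_3(x) up to sign.
For n ≥ 3, the product of all primitive nth roots of unity is 1. (For n=1 it is 1; for n=2 it is -1.)

1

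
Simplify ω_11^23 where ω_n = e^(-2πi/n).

Since ω_11^11 = 1, powers reduce modulo 11.
23 mod 11 = 1
So ω_11^23 = ω_11^1 = e^(-2πi·1/11)

ω_11^23 = ω_11^1 = 0.8413-0.5406i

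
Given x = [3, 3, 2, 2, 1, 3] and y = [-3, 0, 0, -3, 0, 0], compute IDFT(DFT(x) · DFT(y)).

(x ⊛ y)[n] = Σ(m=0 to 5) x[m] · y[(n-m) mod 6]

Computing each output sample:
(x ⊛ y)[0] = -15
(x ⊛ y)[1] = -12
(x ⊛ y)[2] = -15
(x ⊛ y)[3] = -15
(x ⊛ y)[4] = -12
(x ⊛ y)[5] = -15

x ⊛ y = [-15, -12, -15, -15, -12, -15]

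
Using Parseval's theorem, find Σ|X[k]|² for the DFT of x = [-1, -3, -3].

Parseval: Σ|x[n]|² = (1/N)Σ|X[k]|², so Σ|X[k]|² = N·Σ|x[n]|² = 3·19.0000

Σ|X[k]|² = N·Σ|x[n]|² = 3·19.0000 = 57.0000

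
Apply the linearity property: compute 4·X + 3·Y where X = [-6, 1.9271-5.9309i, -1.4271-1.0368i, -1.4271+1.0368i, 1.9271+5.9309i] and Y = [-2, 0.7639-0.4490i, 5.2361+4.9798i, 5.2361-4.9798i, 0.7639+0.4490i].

By linearity: DFT(4x + 3y) = 4·DFT(x) + 3·DFT(y)
= 4·[-6, 1.9271-5.9309i, -1.4271-1.0368i, -1.4271+1.0368i, 1.9271+5.9309i] + 3·[-2, 0.7639-0.4490i, 5.2361+4.9798i, 5.2361-4.9798i, 0.7639+0.4490i]

Computing element-wise:
Z[0] = 4·(-6) + 3·(-2) = -30
Z[1] = 4·(1.9271-5.9309i) + 3·(0.7639-0.4490i) = 10.0001-25.0706i
Z[2] = 4·(-1.4271-1.0368i) + 3·(5.2361+4.9798i) = 9.9999+10.7922i
Z[3] = 4·(-1.4271+1.0368i) + 3·(5.2361-4.9798i) = 9.9999-10.7922i
Z[4] = 4·(1.9271+5.9309i) + 3·(0.7639+0.4490i) = 10.0001+25.0706i

DFT(4x + 3y) = 4·X + 3·Y = [-30, 10.0001-25.0706i, 9.9999+10.7922i, 9.9999-10.7922i, 10.0001+25.0706i]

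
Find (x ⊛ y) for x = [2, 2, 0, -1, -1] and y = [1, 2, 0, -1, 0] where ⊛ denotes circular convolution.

(x ⊛ y)[n] = Σ(m=0 to 4) x[m] · y[(n-m) mod 5]

Computing each output sample:
(x ⊛ y)[0] = 0
(x ⊛ y)[1] = 7
(x ⊛ y)[2] = 5
(x ⊛ y)[3] = -3
(x ⊛ y)[4] = -5

x ⊛ y = [0, 7, 5, -3, -5]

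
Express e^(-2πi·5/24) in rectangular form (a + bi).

ω_24^5 = e^(-2πi·5/24)
= cos(-2π·5/24) + i·sin(-2π·5/24)
= cos(-10π/24) + i·sin(-10π/24)

ω_24^5 = cos(-10π/24) + i·sin(-10π/24) = 0.2588-0.9659i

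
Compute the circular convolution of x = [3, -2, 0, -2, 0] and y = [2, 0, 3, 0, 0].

(x ⊛ y)[n] = Σ(m=0 to 4) x[m] · y[(n-m) mod 5]

Computing each output sample:
(x ⊛ y)[0] = 0
(x ⊛ y)[1] = -4
(x ⊛ y)[2] = 9
(x ⊛ y)[3] = -10
(x ⊛ y)[4] = 0

x ⊛ y = [0, -4, 9, -10, 0]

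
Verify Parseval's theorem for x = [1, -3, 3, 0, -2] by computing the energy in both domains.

Time domain:
Σ|x[n]|² = |1|² + |-3|² + |3|² + |0|² + |-2|² = 23.0000

Frequency domain:
(1/5)Σ|X[k]|² = (1/5)(|-1|² + |-2.9721-0.8123i|² + |5.9721+3.4410i|² + |5.9721-3.4410i|² + |-2.9721+0.8123i|²) = (1/5)·115.0000 = 23.0000

Both sides agree, confirming Parseval's theorem.

Σ|x[n]|² = (1/N)Σ|X[k]|² = 23.0000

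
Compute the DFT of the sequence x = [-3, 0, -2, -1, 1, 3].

X[k] = Σ(n=0 to 5) x[n] · ω_6^(nk)
where ω_6 = e^(-2πi/6)

Computing each X[k]:
X[0] = -2
X[1] = 5.1962i
X[2] = -5
X[3] = -6
X[4] = -5
X[5] = -5.1962i

X = [-2, 5.1962i, -5, -6, -5, -5.1962i]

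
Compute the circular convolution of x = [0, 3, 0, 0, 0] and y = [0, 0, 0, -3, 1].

(x ⊛ y)[n] = Σ(m=0 to 4) x[m] · y[(n-m) mod 5]

Computing each output sample:
(x ⊛ y)[0] = 3
(x ⊛ y)[1] = 0
(x ⊛ y)[2] = 0
(x ⊛ y)[3] = 0
(x ⊛ y)[4] = -9

x ⊛ y = [3, 0, 0, 0, -9]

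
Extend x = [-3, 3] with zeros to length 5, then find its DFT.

Original 2-point DFT: [0, -6]
Zero-padded 5-point DFT provides frequency interpolation.

DFT_5([x, 0, ...]) = [0, -2.0729-2.8532i, -5.4271-1.7634i, -5.4271+1.7634i, -2.0729+2.8532i]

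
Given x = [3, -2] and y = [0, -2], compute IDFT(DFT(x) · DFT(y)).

(x ⊛ y)[n] = Σ(m=0 to 1) x[m] · y[(n-m) mod 2]

Computing each output sample:
(x ⊛ y)[0] = 4
(x ⊛ y)[1] = -6

x ⊛ y = [4, -6]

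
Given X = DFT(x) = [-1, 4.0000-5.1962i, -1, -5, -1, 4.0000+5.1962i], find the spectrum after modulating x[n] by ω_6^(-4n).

Modulation property: DFT(ω_6^(-4n)·x[n]) = X[(k-4) mod 6], so circularly shift X by 4 positions.

X[k-4] = [-1, -5, -1, 4.0000+5.1962i, -1, 4.0000-5.1962i]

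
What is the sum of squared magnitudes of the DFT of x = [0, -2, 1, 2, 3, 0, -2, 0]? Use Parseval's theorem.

Parseval: Σ|x[n]|² = (1/N)Σ|X[k]|², so Σ|X[k]|² = N·Σ|x[n]|² = 8·22.0000

Σ|X[k]|² = N·Σ|x[n]|² = 8·22.0000 = 176.0000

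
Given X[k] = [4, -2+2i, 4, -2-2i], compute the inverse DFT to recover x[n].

x[n] = (1/4) Σ(k=0 to 3) X[k] · e^(2πikn/4)

Computing each x[n]:
x[0] = 1
x[1] = -1
x[2] = 3
x[3] = 1

x = [1, -1, 3, 1]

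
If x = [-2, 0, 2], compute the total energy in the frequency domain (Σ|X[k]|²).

Parseval: Σ|x[n]|² = (1/N)Σ|X[k]|², so Σ|X[k]|² = N·Σ|x[n]|² = 3·8.0000

Σ|X[k]|² = N·Σ|x[n]|² = 3·8.0000 = 24.0000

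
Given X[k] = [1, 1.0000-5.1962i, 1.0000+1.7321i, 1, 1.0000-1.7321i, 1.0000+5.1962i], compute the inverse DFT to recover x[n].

x[n] = (1/6) Σ(k=0 to 5) X[k] · e^(2πikn/6)

Computing each x[n]:
x[0] = 1
x[1] = 1
x[2] = 2
x[3] = 0
x[4] = -2
x[5] = -1

x = [1, 1, 2, 0, -2, -1]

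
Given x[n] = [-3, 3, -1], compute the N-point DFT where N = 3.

X[k] = Σ(n=0 to 2) x[n] · ω_3^(nk)
where ω_3 = e^(-2πi/3)

Computing each X[k]:
X[0] = -1
X[1] = -4.0000-3.4641i
X[2] = -4.0000+3.4641i

X = [-1, -4.0000-3.4641i, -4.0000+3.4641i]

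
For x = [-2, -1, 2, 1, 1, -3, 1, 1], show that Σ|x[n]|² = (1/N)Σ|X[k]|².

Time domain:
Σ|x[n]|² = |-2|² + |-1|² + |2|² + |1|² + |1|² + |-3|² + |1|² + |1|² = 22.0000

Frequency domain:
(1/8)Σ|X[k]|² = (1/8)(|0|² + |-1.5858-2.4142i|² + |-4+6i|² + |-4.4142-0.4142i|² + |4|² + |-4.4142+0.4142i|² + |-4-6i|² + |-1.5858+2.4142i|²) = (1/8)·176.0000 = 22.0000

Both sides agree, confirming Parseval's theorem.

Σ|x[n]|² = (1/N)Σ|X[k]|² = 22.0000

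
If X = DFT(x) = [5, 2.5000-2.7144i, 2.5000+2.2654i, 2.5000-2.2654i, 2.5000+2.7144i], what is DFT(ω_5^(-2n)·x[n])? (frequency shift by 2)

Modulation property: DFT(ω_5^(-2n)·x[n]) = X[(k-2) mod 5], so circularly shift X by 2 positions.

X[k-2] = [2.5000-2.2654i, 2.5000+2.7144i, 5, 2.5000-2.7144i, 2.5000+2.2654i]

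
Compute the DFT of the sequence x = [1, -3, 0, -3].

X[k] = Σ(n=0 to 3) x[n] · ω_4^(nk)
where ω_4 = e^(-2πi/4)

Computing each X[k]:
X[0] = -5
X[1] = 1
X[2] = 7
X[3] = 1

X = [-5, 1, 7, 1]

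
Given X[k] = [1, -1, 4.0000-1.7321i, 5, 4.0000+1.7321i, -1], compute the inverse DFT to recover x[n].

x[n] = (1/6) Σ(k=0 to 5) X[k] · e^(2πikn/6)

Computing each x[n]:
x[0] = 2
x[1] = -1
x[2] = 0
x[3] = 1
x[4] = 1
x[5] = -2

x = [2, -1, 0, 1, 1, -2]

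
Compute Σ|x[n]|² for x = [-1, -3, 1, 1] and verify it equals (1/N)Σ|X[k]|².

Time domain:
Σ|x[n]|² = |-1|² + |-3|² + |1|² + |1|² = 12.0000

Frequency domain:
(1/4)Σ|X[k]|² = (1/4)(|-2|² + |-2+4i|² + |2|² + |-2-4i|²) = (1/4)·48.0000 = 12.0000

Both sides agree, confirming Parseval's theorem.

Σ|x[n]|² = (1/N)Σ|X[k]|² = 12.0000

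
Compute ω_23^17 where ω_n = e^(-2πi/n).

ω_23^17 = e^(-2πi·17/23)
= cos(-2π·17/23) + i·sin(-2π·17/23)
= cos(-34π/23) + i·sin(-34π/23)

ω_23^17 = cos(-34π/23) + i·sin(-34π/23) = -0.0682+0.9977i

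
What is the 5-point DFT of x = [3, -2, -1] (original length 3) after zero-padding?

Original 3-point DFT: [0, 4.5000+0.8660i, 4.5000-0.8660i]
Zero-padded 5-point DFT provides frequency interpolation.

DFT_5([x, 0, ...]) = [0, 3.1910+2.4899i, 4.3090+0.2245i, 4.3090-0.2245i, 3.1910-2.4899i]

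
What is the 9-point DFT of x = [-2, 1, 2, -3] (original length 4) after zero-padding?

Original 4-point DFT: [-2, -4-4i, 2, -4+4i]
Zero-padded 9-point DFT provides frequency interpolation.

DFT_9([x, 0, ...]) = [-2, 0.6133-0.0143i, -2.2057-4.2669i, -6.5000+0.8660i, 0.0924+3.5416i, 0.0924-3.5416i, -6.5000-0.8660i, -2.2057+4.2669i, 0.6133+0.0143i]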